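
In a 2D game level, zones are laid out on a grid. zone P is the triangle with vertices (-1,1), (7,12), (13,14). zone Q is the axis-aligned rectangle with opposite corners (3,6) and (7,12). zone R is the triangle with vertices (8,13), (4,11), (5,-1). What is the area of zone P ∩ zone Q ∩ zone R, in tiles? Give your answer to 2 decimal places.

7.96

The intersection is the polygon with vertices (7,8.429), (4.414,6.028), (4.234,8.196), (7,12).
By the shoelace formula its area is 7.96.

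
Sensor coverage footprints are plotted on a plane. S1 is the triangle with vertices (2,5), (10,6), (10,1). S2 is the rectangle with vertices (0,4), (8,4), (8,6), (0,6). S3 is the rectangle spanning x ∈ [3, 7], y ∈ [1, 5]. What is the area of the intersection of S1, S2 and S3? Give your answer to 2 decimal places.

The intersection is the polygon with vertices (4,4), (3,4.5), (3,5), (7,5), (7,4).
By the shoelace formula its area is 3.75.

3.75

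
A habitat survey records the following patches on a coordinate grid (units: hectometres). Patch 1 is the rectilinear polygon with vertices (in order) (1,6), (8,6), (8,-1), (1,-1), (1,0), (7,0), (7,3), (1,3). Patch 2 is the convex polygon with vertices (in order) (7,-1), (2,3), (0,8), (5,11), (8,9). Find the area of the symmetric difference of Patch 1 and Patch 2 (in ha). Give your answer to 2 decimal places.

48.85

|Patch 1| = 31, |Patch 2| = 57.5, |Patch 1∩Patch 2| = 19.825.
|Patch 1 △ Patch 2| = |Patch 1| + |Patch 2| − 2·|Patch 1∩Patch 2| = 31 + 57.5 − 39.65 = 48.85.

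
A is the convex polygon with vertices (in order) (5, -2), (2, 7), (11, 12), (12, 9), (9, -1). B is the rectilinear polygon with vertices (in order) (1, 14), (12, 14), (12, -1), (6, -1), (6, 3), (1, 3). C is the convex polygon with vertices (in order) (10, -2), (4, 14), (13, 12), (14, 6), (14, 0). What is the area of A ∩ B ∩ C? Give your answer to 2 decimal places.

37.37

The intersection is the polygon with vertices (11,12), (12,9), (9.278,-0.074), (5.828,9.126).
By the shoelace formula its area is 37.37.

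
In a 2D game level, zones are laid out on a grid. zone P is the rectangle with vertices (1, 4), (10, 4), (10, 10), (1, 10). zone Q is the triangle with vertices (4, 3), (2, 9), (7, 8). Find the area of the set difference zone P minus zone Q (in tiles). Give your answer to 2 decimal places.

40.47

|zone P| = 54, |zone P∩zone Q| = 13.5333.
|zone P ∖ zone Q| = |zone P| − |zone P∩zone Q| = 54 − 13.5333 = 40.47.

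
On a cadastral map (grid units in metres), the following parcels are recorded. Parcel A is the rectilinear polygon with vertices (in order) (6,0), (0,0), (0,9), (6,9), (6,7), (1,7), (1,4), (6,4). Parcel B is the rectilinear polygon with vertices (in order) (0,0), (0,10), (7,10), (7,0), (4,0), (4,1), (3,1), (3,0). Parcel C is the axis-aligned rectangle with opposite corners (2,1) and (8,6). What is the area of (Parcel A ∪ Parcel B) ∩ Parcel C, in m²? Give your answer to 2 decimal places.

25.00

The region (Parcel A ∪ Parcel B) ∩ Parcel C is the polygon with vertices (7,1), (2,1), (2,6), (7,6).
By the shoelace formula its area is 25.00.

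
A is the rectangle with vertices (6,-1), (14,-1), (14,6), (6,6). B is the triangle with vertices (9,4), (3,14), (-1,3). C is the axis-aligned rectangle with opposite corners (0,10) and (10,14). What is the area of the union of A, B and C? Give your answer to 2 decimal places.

By inclusion–exclusion:
Individual areas: |A| = 56, |B| = 53, |C| = 40.
|A∩B| = 5.25.
|A∩C| = 0 (no overlap).
|B∩C| = 7.7091.
|A∩B∩C| = 0.
|A ∪ B ∪ C| = 149 − 12.9591 + 0 = 136.04.

136.04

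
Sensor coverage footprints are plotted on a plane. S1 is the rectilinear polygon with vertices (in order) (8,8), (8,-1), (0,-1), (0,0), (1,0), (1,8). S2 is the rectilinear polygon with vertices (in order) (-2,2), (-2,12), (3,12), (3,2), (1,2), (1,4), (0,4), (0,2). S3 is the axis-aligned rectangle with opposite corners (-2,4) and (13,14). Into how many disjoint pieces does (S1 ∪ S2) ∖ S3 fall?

(S1 ∪ S2) ∖ S3 splits into 2 disjoint pieces (area 36, area 4).

2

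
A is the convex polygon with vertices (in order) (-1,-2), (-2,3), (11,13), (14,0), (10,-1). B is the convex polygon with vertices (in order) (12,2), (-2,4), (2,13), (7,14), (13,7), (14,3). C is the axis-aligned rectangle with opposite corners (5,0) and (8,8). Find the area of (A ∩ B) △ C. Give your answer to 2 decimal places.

|A ∩ B| = 72.384.
|(A ∩ B) ∩ C| = 15.6429.
|(A ∩ B) △ C| = 72.384 + 24 − 31.2857 = 65.10.

65.10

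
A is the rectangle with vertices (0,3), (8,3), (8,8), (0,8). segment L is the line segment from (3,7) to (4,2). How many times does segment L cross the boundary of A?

The segment meets the boundary at (3.8,3).

1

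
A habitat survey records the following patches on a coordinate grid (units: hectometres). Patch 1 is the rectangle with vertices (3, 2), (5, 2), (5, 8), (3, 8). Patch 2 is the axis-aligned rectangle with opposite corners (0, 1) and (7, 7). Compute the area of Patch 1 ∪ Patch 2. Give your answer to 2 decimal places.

By inclusion–exclusion:
Individual areas: |Patch 1| = 12, |Patch 2| = 42.
|Patch 1∩Patch 2|: x∈[3,5], y∈[2,7] → 2·5 = 10.
|Patch 1 ∪ Patch 2| = 54 − 10 = 44.00.

44.00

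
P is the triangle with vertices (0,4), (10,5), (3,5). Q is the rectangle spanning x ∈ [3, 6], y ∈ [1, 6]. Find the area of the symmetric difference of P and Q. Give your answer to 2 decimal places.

|P| = 3.5, |Q| = 15, |P∩Q| = 1.65.
|P △ Q| = |P| + |Q| − 2·|P∩Q| = 3.5 + 15 − 3.3 = 15.20.

15.20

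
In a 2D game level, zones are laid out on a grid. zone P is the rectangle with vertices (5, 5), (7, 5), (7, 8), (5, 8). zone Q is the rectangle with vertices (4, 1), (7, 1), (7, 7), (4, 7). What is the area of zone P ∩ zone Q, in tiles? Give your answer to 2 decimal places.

4.00

|zone P∩zone Q|: x∈[5,7], y∈[5,7] → 2·2 = 4.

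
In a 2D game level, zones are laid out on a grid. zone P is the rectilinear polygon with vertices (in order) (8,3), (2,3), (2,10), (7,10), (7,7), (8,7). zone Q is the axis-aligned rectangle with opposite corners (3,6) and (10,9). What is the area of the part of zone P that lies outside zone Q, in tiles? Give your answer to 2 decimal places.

26.00

|zone P| = 39, |zone P∩zone Q| = 13.
|zone P ∖ zone Q| = |zone P| − |zone P∩zone Q| = 39 − 13 = 26.00.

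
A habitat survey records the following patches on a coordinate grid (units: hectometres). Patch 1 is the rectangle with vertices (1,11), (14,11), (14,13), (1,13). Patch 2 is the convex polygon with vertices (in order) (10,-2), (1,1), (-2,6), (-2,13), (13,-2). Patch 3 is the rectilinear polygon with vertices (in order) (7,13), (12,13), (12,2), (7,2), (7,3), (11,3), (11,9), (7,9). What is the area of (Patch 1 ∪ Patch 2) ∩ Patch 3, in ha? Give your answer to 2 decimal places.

|Patch 1 ∪ Patch 2| = 108.5.
|(Patch 1 ∪ Patch 2) ∩ Patch 3| = 11.50.

11.50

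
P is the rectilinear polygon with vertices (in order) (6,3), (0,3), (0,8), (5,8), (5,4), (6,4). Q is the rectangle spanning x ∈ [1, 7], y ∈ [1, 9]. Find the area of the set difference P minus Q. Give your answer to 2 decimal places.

5.00

|P| = 26, |P∩Q| = 21.
|P ∖ Q| = |P| − |P∩Q| = 26 − 21 = 5.00.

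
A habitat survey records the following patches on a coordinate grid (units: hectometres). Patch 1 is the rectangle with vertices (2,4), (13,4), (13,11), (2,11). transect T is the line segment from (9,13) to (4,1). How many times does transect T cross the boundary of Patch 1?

The segment meets the boundary at (5.25,4), (8.167,11).

2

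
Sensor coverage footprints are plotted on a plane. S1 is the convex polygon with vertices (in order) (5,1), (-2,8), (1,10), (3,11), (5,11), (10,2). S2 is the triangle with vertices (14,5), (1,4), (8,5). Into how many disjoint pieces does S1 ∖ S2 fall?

2

S1 ∖ S2 splits into 2 disjoint pieces (area 18.1487, area 43.5625).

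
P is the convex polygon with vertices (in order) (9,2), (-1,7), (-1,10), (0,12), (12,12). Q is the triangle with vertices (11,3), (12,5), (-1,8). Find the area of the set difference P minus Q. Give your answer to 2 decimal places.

|P| = 89, |P∩Q| = 10.7593.
|P ∖ Q| = |P| − |P∩Q| = 89 − 10.7593 = 78.24.

78.24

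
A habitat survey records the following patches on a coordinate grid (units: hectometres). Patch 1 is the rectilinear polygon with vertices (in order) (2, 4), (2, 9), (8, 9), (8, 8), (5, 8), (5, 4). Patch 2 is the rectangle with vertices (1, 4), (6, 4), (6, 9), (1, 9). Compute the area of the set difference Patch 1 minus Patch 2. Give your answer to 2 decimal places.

|Patch 1| = 18, |Patch 1∩Patch 2| = 16.
|Patch 1 ∖ Patch 2| = |Patch 1| − |Patch 1∩Patch 2| = 18 − 16 = 2.00.

2.00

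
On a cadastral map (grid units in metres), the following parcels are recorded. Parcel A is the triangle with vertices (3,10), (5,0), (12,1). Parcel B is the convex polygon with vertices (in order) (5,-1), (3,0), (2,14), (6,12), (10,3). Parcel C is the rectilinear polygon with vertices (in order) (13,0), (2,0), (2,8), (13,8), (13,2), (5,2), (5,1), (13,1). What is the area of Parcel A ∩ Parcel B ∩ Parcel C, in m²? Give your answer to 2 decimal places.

25.01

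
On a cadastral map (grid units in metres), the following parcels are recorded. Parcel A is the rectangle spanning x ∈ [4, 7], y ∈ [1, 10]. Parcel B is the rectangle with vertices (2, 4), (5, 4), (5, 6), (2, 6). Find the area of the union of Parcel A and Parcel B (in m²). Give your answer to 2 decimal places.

31.00

By inclusion–exclusion:
Individual areas: |Parcel A| = 27, |Parcel B| = 6.
|Parcel A∩Parcel B|: x∈[4,5], y∈[4,6] → 1·2 = 2.
|Parcel A ∪ Parcel B| = 33 − 2 = 31.00.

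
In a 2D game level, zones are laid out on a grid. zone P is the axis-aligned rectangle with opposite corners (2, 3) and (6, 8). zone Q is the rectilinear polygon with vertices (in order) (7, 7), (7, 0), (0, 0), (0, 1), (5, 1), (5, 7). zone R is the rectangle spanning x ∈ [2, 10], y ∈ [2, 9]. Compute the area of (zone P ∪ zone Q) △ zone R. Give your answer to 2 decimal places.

|zone P ∪ zone Q| = 35.
|(zone P ∪ zone Q) ∩ zone R| = 26.
|(zone P ∪ zone Q) △ zone R| = 35 + 56 − 52 = 39.00.

39.00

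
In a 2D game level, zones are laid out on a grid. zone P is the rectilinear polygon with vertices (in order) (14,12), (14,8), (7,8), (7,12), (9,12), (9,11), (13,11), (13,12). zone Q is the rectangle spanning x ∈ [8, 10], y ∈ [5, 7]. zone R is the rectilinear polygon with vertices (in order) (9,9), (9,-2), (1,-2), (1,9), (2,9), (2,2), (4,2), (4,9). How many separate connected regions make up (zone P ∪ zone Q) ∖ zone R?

(zone P ∪ zone Q) ∖ zone R splits into 2 disjoint pieces (area 22, area 2).

2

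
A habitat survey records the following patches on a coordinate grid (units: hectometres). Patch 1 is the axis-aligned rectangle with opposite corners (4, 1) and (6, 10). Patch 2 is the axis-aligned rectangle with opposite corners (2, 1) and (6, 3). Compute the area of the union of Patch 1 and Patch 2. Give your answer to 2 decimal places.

22.00

By inclusion–exclusion:
Individual areas: |Patch 1| = 18, |Patch 2| = 8.
|Patch 1∩Patch 2|: x∈[4,6], y∈[1,3] → 2·2 = 4.
|Patch 1 ∪ Patch 2| = 26 − 4 = 22.00.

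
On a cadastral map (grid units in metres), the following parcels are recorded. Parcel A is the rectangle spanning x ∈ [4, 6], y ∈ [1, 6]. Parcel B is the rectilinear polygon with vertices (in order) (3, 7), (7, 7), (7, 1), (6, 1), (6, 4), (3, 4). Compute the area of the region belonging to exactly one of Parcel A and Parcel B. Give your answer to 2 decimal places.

17.00

|Parcel A| = 10, |Parcel B| = 15, |Parcel A∩Parcel B| = 4.
|Parcel A △ Parcel B| = |Parcel A| + |Parcel B| − 2·|Parcel A∩Parcel B| = 10 + 15 − 8 = 17.00.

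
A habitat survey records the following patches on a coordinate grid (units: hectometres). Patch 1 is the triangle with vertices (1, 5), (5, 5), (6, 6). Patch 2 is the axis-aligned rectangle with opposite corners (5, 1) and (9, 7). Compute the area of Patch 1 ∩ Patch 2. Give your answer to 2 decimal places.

The intersection is the polygon with vertices (6,6), (5,5), (5,5.8).
By the shoelace formula its area is 0.40.

0.40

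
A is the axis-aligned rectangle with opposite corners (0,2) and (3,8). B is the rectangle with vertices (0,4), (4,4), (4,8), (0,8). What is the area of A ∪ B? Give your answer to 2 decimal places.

By inclusion–exclusion:
Individual areas: |A| = 18, |B| = 16.
|A∩B|: x∈[0,3], y∈[4,8] → 3·4 = 12.
|A ∪ B| = 34 − 12 = 22.00.

22.00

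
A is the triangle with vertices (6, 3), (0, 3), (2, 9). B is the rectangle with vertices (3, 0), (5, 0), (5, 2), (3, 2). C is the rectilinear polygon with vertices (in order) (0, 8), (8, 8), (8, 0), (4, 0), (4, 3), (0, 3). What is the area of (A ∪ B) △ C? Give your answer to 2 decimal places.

|A ∪ B| = 22.
|(A ∪ B) ∩ C| = 19.5.
|(A ∪ B) △ C| = 22 + 52 − 39 = 35.00.

35.00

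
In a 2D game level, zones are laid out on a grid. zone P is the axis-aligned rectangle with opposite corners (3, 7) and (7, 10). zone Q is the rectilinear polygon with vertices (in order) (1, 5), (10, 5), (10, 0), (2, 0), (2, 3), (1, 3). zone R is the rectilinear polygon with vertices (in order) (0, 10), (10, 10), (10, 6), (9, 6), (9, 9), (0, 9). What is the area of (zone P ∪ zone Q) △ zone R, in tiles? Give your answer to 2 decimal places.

|zone P ∪ zone Q| = 54.
|(zone P ∪ zone Q) ∩ zone R| = 4.
|(zone P ∪ zone Q) △ zone R| = 54 + 13 − 8 = 59.00.

59.00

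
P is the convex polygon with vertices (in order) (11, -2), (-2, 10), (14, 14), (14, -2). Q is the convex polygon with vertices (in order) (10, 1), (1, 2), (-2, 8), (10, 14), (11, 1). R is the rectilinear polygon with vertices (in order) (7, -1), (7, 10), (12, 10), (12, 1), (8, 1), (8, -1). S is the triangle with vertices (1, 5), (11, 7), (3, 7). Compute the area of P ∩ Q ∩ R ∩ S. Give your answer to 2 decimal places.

1.58

The intersection is the polygon with vertices (7,7), (10.539,7), (10.546,6.909), (7,6.2).
By the shoelace formula its area is 1.58.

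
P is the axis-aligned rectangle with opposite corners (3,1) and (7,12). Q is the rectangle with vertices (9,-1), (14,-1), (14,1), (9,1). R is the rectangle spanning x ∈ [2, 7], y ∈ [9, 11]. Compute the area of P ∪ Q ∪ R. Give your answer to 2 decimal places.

56.00

By inclusion–exclusion:
Individual areas: |P| = 44, |Q| = 10, |R| = 10.
|P∩Q| = 0 (no overlap).
|P∩R|: x∈[3,7], y∈[9,11] → 4·2 = 8.
|Q∩R| = 0 (no overlap).
|P∩Q∩R| = 0.
|P ∪ Q ∪ R| = 64 − 8 + 0 = 56.00.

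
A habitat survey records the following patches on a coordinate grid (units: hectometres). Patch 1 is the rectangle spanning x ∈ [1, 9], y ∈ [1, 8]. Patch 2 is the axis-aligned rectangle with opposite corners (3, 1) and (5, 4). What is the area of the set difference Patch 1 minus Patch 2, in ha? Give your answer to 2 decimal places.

|Patch 1∩Patch 2|: x∈[3,5], y∈[1,4] → 2·3 = 6.
|Patch 1| = 56.
|Patch 1 ∖ Patch 2| = |Patch 1| − |Patch 1∩Patch 2| = 56 − 6 = 50.00.

50.00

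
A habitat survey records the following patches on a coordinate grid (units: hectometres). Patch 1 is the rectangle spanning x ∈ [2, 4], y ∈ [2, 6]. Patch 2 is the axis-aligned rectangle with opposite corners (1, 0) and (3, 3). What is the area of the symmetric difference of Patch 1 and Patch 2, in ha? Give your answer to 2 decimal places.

12.00

|Patch 1∩Patch 2|: x∈[2,3], y∈[2,3] → 1·1 = 1.
|Patch 1 △ Patch 2| = |Patch 1| + |Patch 2| − 2·|Patch 1∩Patch 2| = 8 + 6 − 2 = 12.00.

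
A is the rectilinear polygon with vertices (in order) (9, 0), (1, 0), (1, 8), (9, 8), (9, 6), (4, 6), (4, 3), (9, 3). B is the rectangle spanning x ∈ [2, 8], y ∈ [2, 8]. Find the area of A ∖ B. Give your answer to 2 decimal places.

25.00

|A| = 49, |A∩B| = 24.
|A ∖ B| = |A| − |A∩B| = 49 − 24 = 25.00.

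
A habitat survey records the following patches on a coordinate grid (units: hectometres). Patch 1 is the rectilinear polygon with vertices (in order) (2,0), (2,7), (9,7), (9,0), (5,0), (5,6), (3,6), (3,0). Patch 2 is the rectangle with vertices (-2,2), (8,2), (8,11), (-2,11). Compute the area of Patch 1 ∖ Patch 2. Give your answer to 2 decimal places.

|Patch 1| = 37, |Patch 1∩Patch 2| = 22.
|Patch 1 ∖ Patch 2| = |Patch 1| − |Patch 1∩Patch 2| = 37 − 22 = 15.00.

15.00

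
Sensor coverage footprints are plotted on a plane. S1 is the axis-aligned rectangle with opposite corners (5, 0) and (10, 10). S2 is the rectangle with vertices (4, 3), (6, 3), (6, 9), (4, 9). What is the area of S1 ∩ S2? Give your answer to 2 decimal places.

6.00

|S1∩S2|: x∈[5,6], y∈[3,9] → 1·6 = 6.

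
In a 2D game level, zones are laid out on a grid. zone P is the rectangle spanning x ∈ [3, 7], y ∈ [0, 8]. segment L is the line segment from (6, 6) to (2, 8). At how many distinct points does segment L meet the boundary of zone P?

The segment meets the boundary at (3,7.5).

1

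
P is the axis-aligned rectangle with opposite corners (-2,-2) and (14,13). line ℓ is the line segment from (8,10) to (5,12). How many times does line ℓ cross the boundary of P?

The segment lies entirely inside P and never meets its boundary.

0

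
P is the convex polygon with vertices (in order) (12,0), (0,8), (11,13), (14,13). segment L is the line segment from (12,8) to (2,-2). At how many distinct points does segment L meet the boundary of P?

The segment meets the boundary at (7.2,3.2).

1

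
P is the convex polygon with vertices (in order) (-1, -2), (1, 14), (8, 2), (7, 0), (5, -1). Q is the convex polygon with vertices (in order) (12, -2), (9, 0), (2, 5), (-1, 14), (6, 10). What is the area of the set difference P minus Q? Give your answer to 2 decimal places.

43.96

|P| = 77, |P∩Q| = 33.0414.
|P ∖ Q| = |P| − |P∩Q| = 77 − 33.0414 = 43.96.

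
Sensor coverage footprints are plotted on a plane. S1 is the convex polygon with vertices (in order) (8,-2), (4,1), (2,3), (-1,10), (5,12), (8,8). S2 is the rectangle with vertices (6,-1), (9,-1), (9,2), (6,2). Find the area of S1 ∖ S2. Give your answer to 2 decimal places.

|S1| = 74.5, |S1∩S2| = 5.8333.
|S1 ∖ S2| = |S1| − |S1∩S2| = 74.5 − 5.8333 = 68.67.

68.67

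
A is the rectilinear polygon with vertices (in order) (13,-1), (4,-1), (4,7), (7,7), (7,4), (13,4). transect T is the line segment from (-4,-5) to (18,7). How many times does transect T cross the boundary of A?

The segment meets the boundary at (12.5,4), (4,-0.636).

2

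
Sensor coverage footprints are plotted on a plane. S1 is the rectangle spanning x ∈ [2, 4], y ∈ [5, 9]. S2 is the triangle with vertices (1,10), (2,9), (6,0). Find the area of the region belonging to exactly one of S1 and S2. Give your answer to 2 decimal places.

|S1| = 8, |S2| = 2.5, |S1∩S2| = 1.3056.
|S1 △ S2| = |S1| + |S2| − 2·|S1∩S2| = 8 + 2.5 − 2.6111 = 7.89.

7.89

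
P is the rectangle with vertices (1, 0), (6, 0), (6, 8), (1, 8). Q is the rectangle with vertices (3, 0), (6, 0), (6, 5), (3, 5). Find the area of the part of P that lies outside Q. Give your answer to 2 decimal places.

25.00

|P∩Q|: x∈[3,6], y∈[0,5] → 3·5 = 15.
|P| = 40.
|P ∖ Q| = |P| − |P∩Q| = 40 − 15 = 25.00.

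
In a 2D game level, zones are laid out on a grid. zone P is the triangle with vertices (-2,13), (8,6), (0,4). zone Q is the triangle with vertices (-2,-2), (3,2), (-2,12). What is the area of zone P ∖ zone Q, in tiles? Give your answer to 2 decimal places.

|zone P| = 38, |zone P∩zone Q| = 6.7556.
|zone P ∖ zone Q| = |zone P| − |zone P∩zone Q| = 38 − 6.7556 = 31.24.

31.24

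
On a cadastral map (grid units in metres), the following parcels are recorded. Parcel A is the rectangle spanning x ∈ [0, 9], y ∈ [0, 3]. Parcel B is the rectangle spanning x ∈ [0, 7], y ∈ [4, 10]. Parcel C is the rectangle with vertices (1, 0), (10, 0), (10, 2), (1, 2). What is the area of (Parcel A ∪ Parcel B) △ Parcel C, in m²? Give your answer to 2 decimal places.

|Parcel A ∪ Parcel B| = 69.
|(Parcel A ∪ Parcel B) ∩ Parcel C| = 16.
|(Parcel A ∪ Parcel B) △ Parcel C| = 69 + 18 − 32 = 55.00.

55.00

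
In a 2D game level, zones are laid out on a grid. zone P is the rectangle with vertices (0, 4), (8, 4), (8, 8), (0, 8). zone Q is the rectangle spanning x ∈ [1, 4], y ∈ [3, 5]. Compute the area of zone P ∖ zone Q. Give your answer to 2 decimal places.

29.00

|zone P∩zone Q|: x∈[1,4], y∈[4,5] → 3·1 = 3.
|zone P| = 32.
|zone P ∖ zone Q| = |zone P| − |zone P∩zone Q| = 32 − 3 = 29.00.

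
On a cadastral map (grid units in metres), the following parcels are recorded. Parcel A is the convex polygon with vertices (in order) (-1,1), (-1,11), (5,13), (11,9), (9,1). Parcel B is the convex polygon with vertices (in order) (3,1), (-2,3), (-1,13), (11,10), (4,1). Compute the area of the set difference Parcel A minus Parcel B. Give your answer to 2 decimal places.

31.07

|Parcel A| = 118, |Parcel A∩Parcel B| = 86.9275.
|Parcel A ∖ Parcel B| = |Parcel A| − |Parcel A∩Parcel B| = 118 − 86.9275 = 31.07.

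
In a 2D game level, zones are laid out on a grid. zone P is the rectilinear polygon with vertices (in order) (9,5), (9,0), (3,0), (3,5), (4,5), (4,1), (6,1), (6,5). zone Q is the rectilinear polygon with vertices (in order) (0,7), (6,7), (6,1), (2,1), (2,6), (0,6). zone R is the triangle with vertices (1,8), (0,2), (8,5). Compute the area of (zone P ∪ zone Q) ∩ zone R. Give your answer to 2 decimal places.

The region (zone P ∪ zone Q) ∩ zone R is the polygon with vertices (2,6), (0.667,6), (0.833,7), (3.333,7), (6,5.857), (6,5), (8,5), (2,2.75).
By the shoelace formula its area is 14.48.

14.48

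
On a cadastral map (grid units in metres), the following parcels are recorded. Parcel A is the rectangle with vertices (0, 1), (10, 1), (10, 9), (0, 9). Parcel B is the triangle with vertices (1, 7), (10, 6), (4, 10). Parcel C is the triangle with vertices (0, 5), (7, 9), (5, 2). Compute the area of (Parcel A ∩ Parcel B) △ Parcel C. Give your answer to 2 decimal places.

|Parcel A ∩ Parcel B| = 13.75.
|(Parcel A ∩ Parcel B) ∩ Parcel C| = 3.9408.
|(Parcel A ∩ Parcel B) △ Parcel C| = 13.75 + 20.5 − 7.8817 = 26.37.

26.37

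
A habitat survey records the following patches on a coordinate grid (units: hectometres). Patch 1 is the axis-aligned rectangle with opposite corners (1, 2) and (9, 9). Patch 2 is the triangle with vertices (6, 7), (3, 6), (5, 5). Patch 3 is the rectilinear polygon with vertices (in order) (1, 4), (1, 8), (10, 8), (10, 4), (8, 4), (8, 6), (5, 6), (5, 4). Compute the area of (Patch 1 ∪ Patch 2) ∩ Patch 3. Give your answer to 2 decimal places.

26.00

The region (Patch 1 ∪ Patch 2) ∩ Patch 3 is the polygon with vertices (1,8), (9,8), (9,4), (8,4), (8,6), (5,6), (5,4), (1,4).
By the shoelace formula its area is 26.00.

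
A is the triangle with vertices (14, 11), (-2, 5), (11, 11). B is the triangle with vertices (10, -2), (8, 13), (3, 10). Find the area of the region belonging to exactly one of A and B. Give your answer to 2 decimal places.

|A| = 9, |B| = 40.5, |A∩B| = 3.0012.
|A △ B| = |A| + |B| − 2·|A∩B| = 9 + 40.5 − 6.0024 = 43.50.

43.50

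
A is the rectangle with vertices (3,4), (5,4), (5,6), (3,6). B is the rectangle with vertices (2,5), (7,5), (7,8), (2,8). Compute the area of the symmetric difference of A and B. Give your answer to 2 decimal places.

15.00

|A∩B|: x∈[3,5], y∈[5,6] → 2·1 = 2.
|A △ B| = |A| + |B| − 2·|A∩B| = 4 + 15 − 4 = 15.00.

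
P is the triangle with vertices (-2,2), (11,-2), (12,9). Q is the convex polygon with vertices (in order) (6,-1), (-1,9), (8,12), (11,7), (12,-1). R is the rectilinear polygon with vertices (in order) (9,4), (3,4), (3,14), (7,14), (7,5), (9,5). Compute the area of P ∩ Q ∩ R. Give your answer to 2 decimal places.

The intersection is the polygon with vertices (7,6.5), (7,5), (9,5), (9,4), (3,4), (3,4.5).
By the shoelace formula its area is 8.00.

8.00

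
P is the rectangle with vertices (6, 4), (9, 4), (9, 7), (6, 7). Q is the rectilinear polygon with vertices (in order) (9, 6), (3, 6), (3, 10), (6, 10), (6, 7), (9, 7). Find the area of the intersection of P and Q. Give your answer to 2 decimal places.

3.00

The intersection is the polygon with vertices (9,6), (6,6), (6,7), (9,7).
By the shoelace formula its area is 3.00.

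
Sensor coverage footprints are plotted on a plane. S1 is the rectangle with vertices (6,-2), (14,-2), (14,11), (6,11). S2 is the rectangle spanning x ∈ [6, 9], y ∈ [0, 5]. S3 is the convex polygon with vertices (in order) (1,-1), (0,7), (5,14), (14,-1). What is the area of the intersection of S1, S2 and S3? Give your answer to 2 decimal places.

The intersection is the polygon with vertices (9,5), (9,0), (6,0), (6,5).
By the shoelace formula its area is 15.00.

15.00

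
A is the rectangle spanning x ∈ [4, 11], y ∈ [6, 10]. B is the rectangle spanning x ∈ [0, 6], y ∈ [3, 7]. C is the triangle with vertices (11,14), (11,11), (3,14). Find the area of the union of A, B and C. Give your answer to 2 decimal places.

62.00

By inclusion–exclusion:
Individual areas: |A| = 28, |B| = 24, |C| = 12.
|A∩B|: x∈[4,6], y∈[6,7] → 2·1 = 2.
|A∩C| = 0.
|B∩C| = 0.
|A∩B∩C| = 0.
|A ∪ B ∪ C| = 64 − 2 + 0 = 62.00.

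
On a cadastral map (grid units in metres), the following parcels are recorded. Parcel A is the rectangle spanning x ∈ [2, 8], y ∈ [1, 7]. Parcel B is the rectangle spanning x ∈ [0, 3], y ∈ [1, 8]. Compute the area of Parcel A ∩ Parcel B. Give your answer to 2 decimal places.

|Parcel A∩Parcel B|: x∈[2,3], y∈[1,7] → 1·6 = 6.

6.00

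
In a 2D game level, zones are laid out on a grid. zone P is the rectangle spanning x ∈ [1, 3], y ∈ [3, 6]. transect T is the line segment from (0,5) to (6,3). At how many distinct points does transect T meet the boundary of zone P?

2

The segment meets the boundary at (3,4), (1,4.667).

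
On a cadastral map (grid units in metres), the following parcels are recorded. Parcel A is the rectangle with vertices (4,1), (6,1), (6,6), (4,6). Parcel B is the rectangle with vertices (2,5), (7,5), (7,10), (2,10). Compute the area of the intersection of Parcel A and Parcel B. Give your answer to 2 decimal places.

2.00

|Parcel A∩Parcel B|: x∈[4,6], y∈[5,6] → 2·1 = 2.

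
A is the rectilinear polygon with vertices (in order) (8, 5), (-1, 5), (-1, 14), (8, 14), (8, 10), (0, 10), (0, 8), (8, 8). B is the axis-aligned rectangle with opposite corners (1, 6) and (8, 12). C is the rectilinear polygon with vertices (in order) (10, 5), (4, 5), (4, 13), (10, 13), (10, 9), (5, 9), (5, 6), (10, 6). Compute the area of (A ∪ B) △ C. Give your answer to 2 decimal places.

|A ∪ B| = 79.
|(A ∪ B) ∩ C| = 23.
|(A ∪ B) △ C| = 79 + 33 − 46 = 66.00.

66.00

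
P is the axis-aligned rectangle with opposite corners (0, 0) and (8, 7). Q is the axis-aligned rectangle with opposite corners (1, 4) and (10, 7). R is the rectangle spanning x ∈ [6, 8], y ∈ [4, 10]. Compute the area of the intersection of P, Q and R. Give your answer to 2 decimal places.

6.00

The intersection is the polygon with vertices (6,4), (6,7), (8,7), (8,4).
By the shoelace formula its area is 6.00.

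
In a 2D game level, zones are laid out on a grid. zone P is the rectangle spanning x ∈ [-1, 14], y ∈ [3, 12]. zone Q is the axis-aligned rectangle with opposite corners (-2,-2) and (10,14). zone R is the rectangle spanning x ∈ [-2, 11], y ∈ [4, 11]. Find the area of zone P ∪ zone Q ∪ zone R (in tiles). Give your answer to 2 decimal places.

By inclusion–exclusion:
Individual areas: |zone P| = 135, |zone Q| = 192, |zone R| = 91.
|zone P∩zone Q|: x∈[-1,10], y∈[3,12] → 11·9 = 99.
|zone P∩zone R|: x∈[-1,11], y∈[4,11] → 12·7 = 84.
|zone Q∩zone R|: x∈[-2,10], y∈[4,11] → 12·7 = 84.
|zone P∩zone Q∩zone R| = 77.
|zone P ∪ zone Q ∪ zone R| = 418 − 267 + 77 = 228.00.

228.00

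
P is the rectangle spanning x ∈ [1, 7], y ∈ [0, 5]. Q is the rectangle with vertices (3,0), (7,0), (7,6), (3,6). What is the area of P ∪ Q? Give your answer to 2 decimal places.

By inclusion–exclusion:
Individual areas: |P| = 30, |Q| = 24.
|P∩Q|: x∈[3,7], y∈[0,5] → 4·5 = 20.
|P ∪ Q| = 54 − 20 = 34.00.

34.00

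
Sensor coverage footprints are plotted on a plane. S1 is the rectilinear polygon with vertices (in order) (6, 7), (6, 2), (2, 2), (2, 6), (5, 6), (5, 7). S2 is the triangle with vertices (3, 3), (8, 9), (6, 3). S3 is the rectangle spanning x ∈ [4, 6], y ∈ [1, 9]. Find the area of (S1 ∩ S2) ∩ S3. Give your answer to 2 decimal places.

4.80

The region (S1 ∩ S2) ∩ S3 is the polygon with vertices (4,3), (4,4.2), (6,6.6), (6,3).
By the shoelace formula its area is 4.80.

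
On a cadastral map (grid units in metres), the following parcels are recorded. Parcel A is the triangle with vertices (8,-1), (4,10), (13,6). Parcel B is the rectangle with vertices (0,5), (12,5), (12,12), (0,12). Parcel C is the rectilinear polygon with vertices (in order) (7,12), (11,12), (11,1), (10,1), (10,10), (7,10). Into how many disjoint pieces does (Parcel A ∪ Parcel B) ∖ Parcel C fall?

2

(Parcel A ∪ Parcel B) ∖ Parcel C splits into 2 disjoint pieces (area 79.7455, area 9.0222).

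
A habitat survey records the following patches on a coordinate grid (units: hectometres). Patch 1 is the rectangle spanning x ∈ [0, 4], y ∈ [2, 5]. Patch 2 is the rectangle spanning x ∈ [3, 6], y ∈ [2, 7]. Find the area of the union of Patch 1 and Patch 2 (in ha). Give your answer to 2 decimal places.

24.00

By inclusion–exclusion:
Individual areas: |Patch 1| = 12, |Patch 2| = 15.
|Patch 1∩Patch 2|: x∈[3,4], y∈[2,5] → 1·3 = 3.
|Patch 1 ∪ Patch 2| = 27 − 3 = 24.00.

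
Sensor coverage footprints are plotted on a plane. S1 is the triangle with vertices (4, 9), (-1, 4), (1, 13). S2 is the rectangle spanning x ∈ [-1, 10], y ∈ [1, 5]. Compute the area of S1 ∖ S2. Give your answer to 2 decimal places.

17.11

|S1| = 17.5, |S1∩S2| = 0.3889.
|S1 ∖ S2| = |S1| − |S1∩S2| = 17.5 − 0.3889 = 17.11.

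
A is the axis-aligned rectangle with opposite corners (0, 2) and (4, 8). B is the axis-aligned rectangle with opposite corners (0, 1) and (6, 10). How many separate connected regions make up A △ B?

A △ B is a single connected region.

1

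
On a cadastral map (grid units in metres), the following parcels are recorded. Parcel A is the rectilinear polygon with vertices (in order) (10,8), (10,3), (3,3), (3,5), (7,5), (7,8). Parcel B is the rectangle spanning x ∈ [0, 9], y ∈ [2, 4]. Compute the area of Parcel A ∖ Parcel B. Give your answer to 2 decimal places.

|Parcel A| = 23, |Parcel A∩Parcel B| = 6.
|Parcel A ∖ Parcel B| = |Parcel A| − |Parcel A∩Parcel B| = 23 − 6 = 17.00.

17.00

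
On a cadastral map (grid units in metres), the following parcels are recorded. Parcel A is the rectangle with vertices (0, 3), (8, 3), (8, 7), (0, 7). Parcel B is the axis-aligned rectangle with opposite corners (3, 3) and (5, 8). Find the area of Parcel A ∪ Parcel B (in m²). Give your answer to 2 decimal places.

By inclusion–exclusion:
Individual areas: |Parcel A| = 32, |Parcel B| = 10.
|Parcel A∩Parcel B|: x∈[3,5], y∈[3,7] → 2·4 = 8.
|Parcel A ∪ Parcel B| = 42 − 8 = 34.00.

34.00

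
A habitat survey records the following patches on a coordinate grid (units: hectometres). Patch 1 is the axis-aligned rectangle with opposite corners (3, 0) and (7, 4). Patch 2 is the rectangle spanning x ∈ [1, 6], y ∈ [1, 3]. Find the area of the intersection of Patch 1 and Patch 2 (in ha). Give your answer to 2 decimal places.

6.00

|Patch 1∩Patch 2|: x∈[3,6], y∈[1,3] → 3·2 = 6.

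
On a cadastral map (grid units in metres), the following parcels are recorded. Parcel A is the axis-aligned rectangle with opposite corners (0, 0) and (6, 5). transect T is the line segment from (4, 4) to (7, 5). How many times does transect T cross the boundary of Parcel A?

The segment meets the boundary at (6,4.667).

1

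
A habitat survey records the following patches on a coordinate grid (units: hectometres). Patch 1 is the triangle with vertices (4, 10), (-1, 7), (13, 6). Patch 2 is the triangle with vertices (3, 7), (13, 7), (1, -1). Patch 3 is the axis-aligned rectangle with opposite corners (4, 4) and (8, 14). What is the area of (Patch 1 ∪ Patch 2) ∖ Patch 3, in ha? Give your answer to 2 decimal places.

|Patch 1 ∪ Patch 2| = 58.4138.
|(Patch 1 ∪ Patch 2) ∩ Patch 3| = 20.4444.
|(Patch 1 ∪ Patch 2) ∖ Patch 3| = 58.4138 − 20.4444 = 37.97.

37.97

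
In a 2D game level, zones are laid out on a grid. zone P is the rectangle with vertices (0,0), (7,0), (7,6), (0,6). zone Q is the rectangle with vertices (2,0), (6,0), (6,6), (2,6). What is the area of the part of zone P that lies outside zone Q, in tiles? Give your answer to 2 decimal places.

|zone P∩zone Q|: x∈[2,6], y∈[0,6] → 4·6 = 24.
|zone P| = 42.
|zone P ∖ zone Q| = |zone P| − |zone P∩zone Q| = 42 − 24 = 18.00.

18.00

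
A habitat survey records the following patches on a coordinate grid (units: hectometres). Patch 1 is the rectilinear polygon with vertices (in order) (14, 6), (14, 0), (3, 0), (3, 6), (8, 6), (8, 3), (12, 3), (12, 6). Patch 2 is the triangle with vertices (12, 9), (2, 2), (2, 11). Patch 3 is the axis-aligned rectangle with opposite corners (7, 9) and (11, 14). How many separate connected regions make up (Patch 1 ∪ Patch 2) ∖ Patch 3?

1

(Patch 1 ∪ Patch 2) ∖ Patch 3 is a single connected region.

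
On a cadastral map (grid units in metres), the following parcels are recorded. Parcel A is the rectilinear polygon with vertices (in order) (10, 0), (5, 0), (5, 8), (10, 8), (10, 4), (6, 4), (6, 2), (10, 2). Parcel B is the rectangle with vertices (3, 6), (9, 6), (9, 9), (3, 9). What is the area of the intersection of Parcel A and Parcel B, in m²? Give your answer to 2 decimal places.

8.00

The intersection is the polygon with vertices (5,8), (9,8), (9,6), (5,6).
By the shoelace formula its area is 8.00.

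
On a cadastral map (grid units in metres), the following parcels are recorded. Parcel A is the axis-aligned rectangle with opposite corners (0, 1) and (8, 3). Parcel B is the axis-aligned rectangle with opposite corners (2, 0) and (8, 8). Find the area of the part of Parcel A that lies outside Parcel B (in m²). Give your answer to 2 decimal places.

4.00

|Parcel A∩Parcel B|: x∈[2,8], y∈[1,3] → 6·2 = 12.
|Parcel A| = 16.
|Parcel A ∖ Parcel B| = |Parcel A| − |Parcel A∩Parcel B| = 16 − 12 = 4.00.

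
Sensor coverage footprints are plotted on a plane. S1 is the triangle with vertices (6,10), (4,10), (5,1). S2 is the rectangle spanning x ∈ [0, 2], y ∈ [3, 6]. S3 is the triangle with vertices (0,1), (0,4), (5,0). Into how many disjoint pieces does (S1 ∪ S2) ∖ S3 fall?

(S1 ∪ S2) ∖ S3 splits into 2 disjoint pieces (area 9, area 5.375).

2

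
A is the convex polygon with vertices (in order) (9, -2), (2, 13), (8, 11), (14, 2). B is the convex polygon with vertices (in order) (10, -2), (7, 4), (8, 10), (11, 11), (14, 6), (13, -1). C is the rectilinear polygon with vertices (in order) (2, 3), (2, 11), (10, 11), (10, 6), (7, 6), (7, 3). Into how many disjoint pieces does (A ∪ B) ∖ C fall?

2

(A ∪ B) ∖ C splits into 2 disjoint pieces (area 5.0667, area 58.2301).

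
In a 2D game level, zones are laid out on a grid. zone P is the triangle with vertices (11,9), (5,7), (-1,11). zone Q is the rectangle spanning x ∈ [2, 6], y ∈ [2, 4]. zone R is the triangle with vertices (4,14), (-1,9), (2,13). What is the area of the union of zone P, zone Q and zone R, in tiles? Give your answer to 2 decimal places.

28.32

By inclusion–exclusion:
Individual areas: |zone P| = 18, |zone Q| = 8, |zone R| = 2.5.
|zone P∩zone Q| = 0.
|zone P∩zone R| = 0.181.
|zone Q∩zone R| = 0.
|zone P∩zone Q∩zone R| = 0.
|zone P ∪ zone Q ∪ zone R| = 28.5 − 0.181 + 0 = 28.32.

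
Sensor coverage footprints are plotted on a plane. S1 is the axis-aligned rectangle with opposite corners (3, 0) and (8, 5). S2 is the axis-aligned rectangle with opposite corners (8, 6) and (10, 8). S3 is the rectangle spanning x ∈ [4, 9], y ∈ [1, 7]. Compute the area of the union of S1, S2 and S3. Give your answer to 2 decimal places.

42.00

By inclusion–exclusion:
Individual areas: |S1| = 25, |S2| = 4, |S3| = 30.
|S1∩S2| = 0 (no overlap).
|S1∩S3|: x∈[4,8], y∈[1,5] → 4·4 = 16.
|S2∩S3|: x∈[8,9], y∈[6,7] → 1·1 = 1.
|S1∩S2∩S3| = 0.
|S1 ∪ S2 ∪ S3| = 59 − 17 + 0 = 42.00.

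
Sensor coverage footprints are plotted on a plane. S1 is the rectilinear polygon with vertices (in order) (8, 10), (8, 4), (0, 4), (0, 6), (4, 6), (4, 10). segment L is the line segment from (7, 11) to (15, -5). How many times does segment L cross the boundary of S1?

The segment meets the boundary at (8,9), (7.5,10).

2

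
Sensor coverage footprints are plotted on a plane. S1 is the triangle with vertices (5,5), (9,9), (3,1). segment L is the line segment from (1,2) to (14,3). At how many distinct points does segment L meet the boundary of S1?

2

The segment meets the boundary at (3.918,2.224), (3.6,2.2).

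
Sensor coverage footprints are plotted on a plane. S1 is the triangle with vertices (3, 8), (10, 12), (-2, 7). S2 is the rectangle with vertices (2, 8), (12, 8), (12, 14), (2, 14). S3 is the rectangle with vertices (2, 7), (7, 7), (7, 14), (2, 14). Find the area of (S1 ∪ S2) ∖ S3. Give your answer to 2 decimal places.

31.73

|S1 ∪ S2| = 61.8333.
|(S1 ∪ S2) ∩ S3| = 30.1.
|(S1 ∪ S2) ∖ S3| = 61.8333 − 30.1 = 31.73.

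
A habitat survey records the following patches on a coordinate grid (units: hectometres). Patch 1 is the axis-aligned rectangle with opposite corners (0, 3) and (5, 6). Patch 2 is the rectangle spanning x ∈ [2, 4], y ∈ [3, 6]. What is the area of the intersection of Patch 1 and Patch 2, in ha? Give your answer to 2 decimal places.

|Patch 1∩Patch 2|: x∈[2,4], y∈[3,6] → 2·3 = 6.

6.00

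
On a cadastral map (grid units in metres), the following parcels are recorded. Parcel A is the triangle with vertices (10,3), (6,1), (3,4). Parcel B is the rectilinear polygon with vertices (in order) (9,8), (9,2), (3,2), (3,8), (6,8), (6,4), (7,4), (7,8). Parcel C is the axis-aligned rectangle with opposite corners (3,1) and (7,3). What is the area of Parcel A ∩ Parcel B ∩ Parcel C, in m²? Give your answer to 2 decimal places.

The intersection is the polygon with vertices (5,2), (4,3), (7,3), (7,2).
By the shoelace formula its area is 2.50.

2.50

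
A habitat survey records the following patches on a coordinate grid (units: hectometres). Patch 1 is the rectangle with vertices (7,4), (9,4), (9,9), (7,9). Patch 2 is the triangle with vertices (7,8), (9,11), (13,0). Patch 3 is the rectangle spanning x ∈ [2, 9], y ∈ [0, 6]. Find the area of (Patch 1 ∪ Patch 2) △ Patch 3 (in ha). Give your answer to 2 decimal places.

|Patch 1 ∪ Patch 2| = 22.6667.
|(Patch 1 ∪ Patch 2) ∩ Patch 3| = 4.
|(Patch 1 ∪ Patch 2) △ Patch 3| = 22.6667 + 42 − 8 = 56.67.

56.67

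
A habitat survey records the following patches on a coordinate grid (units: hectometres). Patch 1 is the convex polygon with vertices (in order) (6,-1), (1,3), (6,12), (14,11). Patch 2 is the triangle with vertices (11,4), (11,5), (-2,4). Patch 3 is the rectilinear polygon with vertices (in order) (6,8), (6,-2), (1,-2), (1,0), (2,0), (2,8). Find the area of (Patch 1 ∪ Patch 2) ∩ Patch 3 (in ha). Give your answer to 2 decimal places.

26.76

The region (Patch 1 ∪ Patch 2) ∩ Patch 3 is the polygon with vertices (3.778,8), (6,8), (6,-1), (2,2.2), (2,4.8).
By the shoelace formula its area is 26.76.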